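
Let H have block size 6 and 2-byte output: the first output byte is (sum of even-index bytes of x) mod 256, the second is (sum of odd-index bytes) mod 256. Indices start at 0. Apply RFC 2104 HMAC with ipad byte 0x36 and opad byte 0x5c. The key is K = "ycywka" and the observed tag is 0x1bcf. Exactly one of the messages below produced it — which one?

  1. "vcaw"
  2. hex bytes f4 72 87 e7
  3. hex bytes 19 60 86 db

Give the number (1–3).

3

Key "ycywka" = 79 63 79 77 6b 61 is exactly B = 6 bytes: K' = 79 63 79 77 6b 61.
K' ⊕ ipad = 4f 55 4f 41 5d 57; K' ⊕ opad = 25 3f 25 2b 37 3d.
m1: inner = H(4f 55 4f 41 5d 57 76 63 61 77) = d2 c7; tag = H(25 3f 25 2b 37 3d d2 c7) = 536e
m2: inner = H(4f 55 4f 41 5d 57 f4 72 87 e7) = 76 46; tag = H(25 3f 25 2b 37 3d 76 46) = f7ed
m3: inner = H(4f 55 4f 41 5d 57 19 60 86 db) = 9a 28; tag = H(25 3f 25 2b 37 3d 9a 28) = 1bcf ← matches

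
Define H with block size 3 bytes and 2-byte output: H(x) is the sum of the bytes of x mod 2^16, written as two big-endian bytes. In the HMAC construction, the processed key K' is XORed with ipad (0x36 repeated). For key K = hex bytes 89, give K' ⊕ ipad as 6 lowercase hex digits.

Key hex bytes 89 is 1 byte ≤ B = 3; zero-pad to 3 bytes: K' = 89 00 00.
XOR each byte with 0x36: 89⊕36=bf, 00⊕36=36, 00⊕36=36.

bf3636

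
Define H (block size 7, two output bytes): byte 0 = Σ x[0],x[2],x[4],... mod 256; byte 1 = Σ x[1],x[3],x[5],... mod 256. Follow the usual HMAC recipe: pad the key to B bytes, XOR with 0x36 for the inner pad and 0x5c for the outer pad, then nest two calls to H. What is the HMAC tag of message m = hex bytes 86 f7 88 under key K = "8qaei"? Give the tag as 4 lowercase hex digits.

Key "8qaei" = 38 71 61 65 69 is 5 bytes ≤ B = 7; zero-pad to 7 bytes: K' = 38 71 61 65 69 00 00.
K' ⊕ ipad = 0e 47 57 53 5f 36 36.  K' ⊕ opad = 64 2d 3d 39 35 5c 5c.
Inner input = (K'⊕ipad) ∥ m = 0e 47 57 53 5f 36 36 ∥ 86 f7 88.
Inner hash: even-index sum = 497 mod 256 = 241; odd-index sum = 478 mod 256 = 222 → f1 de.
Outer input = (K'⊕opad) ∥ inner = 64 2d 3d 39 35 5c 5c ∥ f1 de.
Outer hash (tag): even-index sum = 528 mod 256 = 16; odd-index sum = 435 mod 256 = 179 → 10 b3.

10b3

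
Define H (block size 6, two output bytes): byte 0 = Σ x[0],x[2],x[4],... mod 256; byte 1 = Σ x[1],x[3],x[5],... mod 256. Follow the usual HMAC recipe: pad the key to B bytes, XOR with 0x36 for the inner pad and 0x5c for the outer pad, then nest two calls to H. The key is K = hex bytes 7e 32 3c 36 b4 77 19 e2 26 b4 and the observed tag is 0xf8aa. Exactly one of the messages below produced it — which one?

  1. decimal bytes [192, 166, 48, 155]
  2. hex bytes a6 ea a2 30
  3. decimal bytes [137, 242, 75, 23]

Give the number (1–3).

Key hex bytes 7e 32 3c 36 b4 77 19 e2 26 b4 is 10 bytes > B = 6, so hash it first: H(key) = ad 75, then zero-pad to 6 bytes: K' = ad 75 00 00 00 00.
K' ⊕ ipad = 9b 43 36 36 36 36; K' ⊕ opad = f1 29 5c 5c 5c 5c.
m1: inner = H(9b 43 36 36 36 36 c0 a6 30 9b) = f7 f0; tag = H(f1 29 5c 5c 5c 5c f7 f0) = a0d1
m2: inner = H(9b 43 36 36 36 36 a6 ea a2 30) = 4f c9; tag = H(f1 29 5c 5c 5c 5c 4f c9) = f8aa ← matches
m3: inner = H(9b 43 36 36 36 36 89 f2 4b 17) = db b8; tag = H(f1 29 5c 5c 5c 5c db b8) = 8499

2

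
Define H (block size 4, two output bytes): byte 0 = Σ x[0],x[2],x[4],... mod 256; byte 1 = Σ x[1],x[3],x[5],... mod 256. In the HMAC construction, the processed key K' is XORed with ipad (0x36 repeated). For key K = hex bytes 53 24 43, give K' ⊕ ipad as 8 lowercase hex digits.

Key hex bytes 53 24 43 is 3 bytes ≤ B = 4; zero-pad to 4 bytes: K' = 53 24 43 00.
XOR each byte with 0x36: 53⊕36=65, 24⊕36=12, 43⊕36=75, 00⊕36=36.

65127536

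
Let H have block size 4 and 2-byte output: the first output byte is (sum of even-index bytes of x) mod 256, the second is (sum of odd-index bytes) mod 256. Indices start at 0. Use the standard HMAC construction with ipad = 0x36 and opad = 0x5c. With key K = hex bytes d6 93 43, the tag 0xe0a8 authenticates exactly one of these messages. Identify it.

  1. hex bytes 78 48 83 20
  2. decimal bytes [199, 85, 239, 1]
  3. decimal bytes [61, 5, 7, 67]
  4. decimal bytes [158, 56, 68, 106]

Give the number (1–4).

Key hex bytes d6 93 43 is 3 bytes ≤ B = 4; zero-pad to 4 bytes: K' = d6 93 43 00.
K' ⊕ ipad = e0 a5 75 36; K' ⊕ opad = 8a cf 1f 5c.
m1: inner = H(e0 a5 75 36 78 48 83 20) = 50 43; tag = H(8a cf 1f 5c 50 43) = f96e
m2: inner = H(e0 a5 75 36 c7 55 ef 01) = 0b 31; tag = H(8a cf 1f 5c 0b 31) = b45c
m3: inner = H(e0 a5 75 36 3d 05 07 43) = 99 23; tag = H(8a cf 1f 5c 99 23) = 424e
m4: inner = H(e0 a5 75 36 9e 38 44 6a) = 37 7d; tag = H(8a cf 1f 5c 37 7d) = e0a8 ← matches

4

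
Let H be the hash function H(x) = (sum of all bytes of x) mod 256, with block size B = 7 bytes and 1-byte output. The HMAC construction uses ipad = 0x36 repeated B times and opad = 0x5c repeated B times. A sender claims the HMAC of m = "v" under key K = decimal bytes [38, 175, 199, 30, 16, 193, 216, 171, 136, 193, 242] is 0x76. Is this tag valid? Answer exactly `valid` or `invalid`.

Key decimal bytes [38, 175, 199, 30, 16, 193, 216, 171, 136, 193, 242] = 26 af c7 1e 10 c1 d8 ab 88 c1 f2 is 11 bytes > B = 7, so hash it first: H(key) = 49, then zero-pad to 7 bytes: K' = 49 00 00 00 00 00 00.
K' ⊕ ipad = 7f 36 36 36 36 36 36; K' ⊕ opad = 15 5c 5c 5c 5c 5c 5c.
Inner hash: sum = 127+54+54+54+54+54+54+118 = 569; mod 256 = 57 → 39.
Outer hash (recomputed tag): sum = 21+92+92+92+92+92+92+57 = 630; mod 256 = 118 → 76.
Recomputed tag = 76; claimed = 76 → match.

valid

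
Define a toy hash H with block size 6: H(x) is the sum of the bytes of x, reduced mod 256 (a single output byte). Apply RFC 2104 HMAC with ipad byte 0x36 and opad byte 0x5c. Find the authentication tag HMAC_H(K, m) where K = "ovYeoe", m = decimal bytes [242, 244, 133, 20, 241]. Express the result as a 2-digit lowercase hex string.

7e

Key "ovYeoe" = 6f 76 59 65 6f 65 is exactly B = 6 bytes: K' = 6f 76 59 65 6f 65.
K' ⊕ ipad = 59 40 6f 53 59 53.  K' ⊕ opad = 33 2a 05 39 33 39.
Inner input = (K'⊕ipad) ∥ m = 59 40 6f 53 59 53 ∥ f2 f4 85 14 f1.
Inner hash: sum = 89+64+111+83+89+83+242+244+133+20+241 = 1399; mod 256 = 119 → 77.
Outer input = (K'⊕opad) ∥ inner = 33 2a 05 39 33 39 ∥ 77.
Outer hash (tag): sum = 51+42+5+57+51+57+119 = 382; mod 256 = 126 → 7e.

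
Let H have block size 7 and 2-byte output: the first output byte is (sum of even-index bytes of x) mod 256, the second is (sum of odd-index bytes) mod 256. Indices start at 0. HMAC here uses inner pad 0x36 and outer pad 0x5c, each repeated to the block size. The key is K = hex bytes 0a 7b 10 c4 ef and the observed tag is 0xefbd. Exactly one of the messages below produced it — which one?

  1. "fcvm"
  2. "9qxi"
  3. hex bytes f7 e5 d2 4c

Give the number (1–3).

3

Key hex bytes 0a 7b 10 c4 ef is 5 bytes ≤ B = 7; zero-pad to 7 bytes: K' = 0a 7b 10 c4 ef 00 00.
K' ⊕ ipad = 3c 4d 26 f2 d9 36 36; K' ⊕ opad = 56 27 4c 98 b3 5c 5c.
m1: inner = H(3c 4d 26 f2 d9 36 36 66 63 76 6d) = 41 51; tag = H(56 27 4c 98 b3 5c 5c 41 51) = 025c
m2: inner = H(3c 4d 26 f2 d9 36 36 39 71 78 69) = 4b 26; tag = H(56 27 4c 98 b3 5c 5c 4b 26) = d766
m3: inner = H(3c 4d 26 f2 d9 36 36 f7 e5 d2 4c) = a2 3e; tag = H(56 27 4c 98 b3 5c 5c a2 3e) = efbd ← matches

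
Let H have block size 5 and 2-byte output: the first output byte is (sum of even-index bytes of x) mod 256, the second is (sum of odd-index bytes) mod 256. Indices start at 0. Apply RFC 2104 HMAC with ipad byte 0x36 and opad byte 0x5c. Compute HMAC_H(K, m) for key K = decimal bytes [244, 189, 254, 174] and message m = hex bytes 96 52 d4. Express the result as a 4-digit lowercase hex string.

Key decimal bytes [244, 189, 254, 174] = f4 bd fe ae is 4 bytes ≤ B = 5; zero-pad to 5 bytes: K' = f4 bd fe ae 00.
K' ⊕ ipad = c2 8b c8 98 36.  K' ⊕ opad = a8 e1 a2 f2 5c.
Inner input = (K'⊕ipad) ∥ m = c2 8b c8 98 36 ∥ 96 52 d4.
Inner hash: even-index sum = 530 mod 256 = 18; odd-index sum = 653 mod 256 = 141 → 12 8d.
Outer input = (K'⊕opad) ∥ inner = a8 e1 a2 f2 5c ∥ 12 8d.
Outer hash (tag): even-index sum = 563 mod 256 = 51; odd-index sum = 485 mod 256 = 229 → 33 e5.

33e5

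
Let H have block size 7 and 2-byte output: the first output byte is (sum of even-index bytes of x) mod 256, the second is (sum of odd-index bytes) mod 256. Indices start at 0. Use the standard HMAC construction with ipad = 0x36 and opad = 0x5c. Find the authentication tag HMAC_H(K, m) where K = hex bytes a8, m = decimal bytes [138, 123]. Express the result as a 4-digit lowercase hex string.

Key hex bytes a8 is 1 byte ≤ B = 7; zero-pad to 7 bytes: K' = a8 00 00 00 00 00 00.
K' ⊕ ipad = 9e 36 36 36 36 36 36.  K' ⊕ opad = f4 5c 5c 5c 5c 5c 5c.
Inner input = (K'⊕ipad) ∥ m = 9e 36 36 36 36 36 36 ∥ 8a 7b.
Inner hash: even-index sum = 443 mod 256 = 187; odd-index sum = 300 mod 256 = 44 → bb 2c.
Outer input = (K'⊕opad) ∥ inner = f4 5c 5c 5c 5c 5c 5c ∥ bb 2c.
Outer hash (tag): even-index sum = 564 mod 256 = 52; odd-index sum = 463 mod 256 = 207 → 34 cf.

34cf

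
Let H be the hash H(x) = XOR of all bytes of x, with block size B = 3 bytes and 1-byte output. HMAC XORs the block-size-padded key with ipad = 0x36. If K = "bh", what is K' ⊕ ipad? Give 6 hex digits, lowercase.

545e36

Key "bh" = 62 68 is 2 bytes ≤ B = 3; zero-pad to 3 bytes: K' = 62 68 00.
XOR each byte with 0x36: 62⊕36=54, 68⊕36=5e, 00⊕36=36.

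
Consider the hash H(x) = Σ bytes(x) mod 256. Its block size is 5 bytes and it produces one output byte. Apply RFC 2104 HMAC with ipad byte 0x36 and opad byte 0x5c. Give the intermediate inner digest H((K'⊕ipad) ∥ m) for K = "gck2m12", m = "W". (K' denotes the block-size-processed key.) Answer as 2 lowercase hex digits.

Key "gck2m12" = 67 63 6b 32 6d 31 32 is 7 bytes > B = 5, so hash it first: H(key) = 37, then zero-pad to 5 bytes: K' = 37 00 00 00 00.
K' ⊕ ipad = 01 36 36 36 36.
Inner input = 01 36 36 36 36 ∥ 57.
Inner hash: sum = 1+54+54+54+54+87 = 304; mod 256 = 48 → 30.

30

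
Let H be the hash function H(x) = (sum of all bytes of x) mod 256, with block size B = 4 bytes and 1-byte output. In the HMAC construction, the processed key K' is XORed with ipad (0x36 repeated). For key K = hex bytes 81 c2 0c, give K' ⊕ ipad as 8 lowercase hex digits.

b7f43a36

Key hex bytes 81 c2 0c is 3 bytes ≤ B = 4; zero-pad to 4 bytes: K' = 81 c2 0c 00.
XOR each byte with 0x36: 81⊕36=b7, c2⊕36=f4, 0c⊕36=3a, 00⊕36=36.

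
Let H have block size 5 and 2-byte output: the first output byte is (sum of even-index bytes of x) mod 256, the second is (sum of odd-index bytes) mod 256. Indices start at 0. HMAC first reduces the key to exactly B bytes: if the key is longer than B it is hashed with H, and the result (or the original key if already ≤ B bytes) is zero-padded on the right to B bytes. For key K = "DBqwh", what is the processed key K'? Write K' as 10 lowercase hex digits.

Key "DBqwh" = 44 42 71 77 68 is exactly B = 5 bytes: K' = 44 42 71 77 68.

4442717768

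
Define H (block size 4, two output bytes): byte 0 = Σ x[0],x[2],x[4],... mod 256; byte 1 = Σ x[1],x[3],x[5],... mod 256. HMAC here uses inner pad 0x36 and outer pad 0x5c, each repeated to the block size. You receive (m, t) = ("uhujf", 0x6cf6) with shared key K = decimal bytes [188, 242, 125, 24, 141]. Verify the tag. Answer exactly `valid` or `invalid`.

valid

Key decimal bytes [188, 242, 125, 24, 141] = bc f2 7d 18 8d is 5 bytes > B = 4, so hash it first: H(key) = c6 0a, then zero-pad to 4 bytes: K' = c6 0a 00 00.
K' ⊕ ipad = f0 3c 36 36; K' ⊕ opad = 9a 56 5c 5c.
Inner hash: even-index sum = 630 mod 256 = 118; odd-index sum = 324 mod 256 = 68 → 76 44.
Outer hash (recomputed tag): even-index sum = 364 mod 256 = 108; odd-index sum = 246 mod 256 = 246 → 6c f6.
Recomputed tag = 6cf6; claimed = 6cf6 → match.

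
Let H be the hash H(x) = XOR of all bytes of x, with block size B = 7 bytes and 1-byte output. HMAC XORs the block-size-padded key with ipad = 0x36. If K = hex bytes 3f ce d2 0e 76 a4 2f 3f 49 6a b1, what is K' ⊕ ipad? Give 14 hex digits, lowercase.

4b363636363636

Key hex bytes 3f ce d2 0e 76 a4 2f 3f 49 6a b1 is 11 bytes > B = 7, so hash it first: H(key) = 7d, then zero-pad to 7 bytes: K' = 7d 00 00 00 00 00 00.
XOR each byte with 0x36: 7d⊕36=4b, 00⊕36=36, 00⊕36=36, 00⊕36=36, 00⊕36=36, 00⊕36=36, 00⊕36=36.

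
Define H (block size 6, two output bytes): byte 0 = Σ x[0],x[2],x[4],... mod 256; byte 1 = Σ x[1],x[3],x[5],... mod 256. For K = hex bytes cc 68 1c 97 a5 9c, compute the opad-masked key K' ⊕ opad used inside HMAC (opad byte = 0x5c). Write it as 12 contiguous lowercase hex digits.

Key hex bytes cc 68 1c 97 a5 9c is exactly B = 6 bytes: K' = cc 68 1c 97 a5 9c.
XOR each byte with 0x5c: cc⊕5c=90, 68⊕5c=34, 1c⊕5c=40, 97⊕5c=cb, a5⊕5c=f9, 9c⊕5c=c0.

903440cbf9c0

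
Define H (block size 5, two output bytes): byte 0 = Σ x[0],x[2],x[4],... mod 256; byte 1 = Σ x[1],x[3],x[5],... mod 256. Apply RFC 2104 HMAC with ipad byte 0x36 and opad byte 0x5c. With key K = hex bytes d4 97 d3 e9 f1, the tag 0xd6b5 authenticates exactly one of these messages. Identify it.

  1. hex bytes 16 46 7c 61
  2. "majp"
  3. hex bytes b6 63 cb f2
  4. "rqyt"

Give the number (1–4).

Key hex bytes d4 97 d3 e9 f1 is exactly B = 5 bytes: K' = d4 97 d3 e9 f1.
K' ⊕ ipad = e2 a1 e5 df c7; K' ⊕ opad = 88 cb 8f b5 ad.
m1: inner = H(e2 a1 e5 df c7 16 46 7c 61) = 35 12; tag = H(88 cb 8f b5 ad 35 12) = d6b5 ← matches
m2: inner = H(e2 a1 e5 df c7 6d 61 6a 70) = 5f 57; tag = H(88 cb 8f b5 ad 5f 57) = 1bdf
m3: inner = H(e2 a1 e5 df c7 b6 63 cb f2) = e3 01; tag = H(88 cb 8f b5 ad e3 01) = c563
m4: inner = H(e2 a1 e5 df c7 72 71 79 74) = 73 6b; tag = H(88 cb 8f b5 ad 73 6b) = 2ff3

1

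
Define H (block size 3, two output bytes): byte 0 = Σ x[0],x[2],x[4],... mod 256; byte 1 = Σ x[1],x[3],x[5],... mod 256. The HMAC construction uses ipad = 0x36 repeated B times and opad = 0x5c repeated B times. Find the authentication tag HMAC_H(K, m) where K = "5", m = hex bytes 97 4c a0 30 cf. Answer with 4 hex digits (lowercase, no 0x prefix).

0111

Key "5" = 35 is 1 byte ≤ B = 3; zero-pad to 3 bytes: K' = 35 00 00.
K' ⊕ ipad = 03 36 36.  K' ⊕ opad = 69 5c 5c.
Inner input = (K'⊕ipad) ∥ m = 03 36 36 ∥ 97 4c a0 30 cf.
Inner hash: even-index sum = 181 mod 256 = 181; odd-index sum = 572 mod 256 = 60 → b5 3c.
Outer input = (K'⊕opad) ∥ inner = 69 5c 5c ∥ b5 3c.
Outer hash (tag): even-index sum = 257 mod 256 = 1; odd-index sum = 273 mod 256 = 17 → 01 11.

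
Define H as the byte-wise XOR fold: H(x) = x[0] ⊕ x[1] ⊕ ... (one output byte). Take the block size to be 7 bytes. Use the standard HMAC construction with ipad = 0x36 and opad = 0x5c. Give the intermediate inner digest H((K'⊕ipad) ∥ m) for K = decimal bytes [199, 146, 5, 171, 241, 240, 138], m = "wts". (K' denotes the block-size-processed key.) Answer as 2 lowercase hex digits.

36

Key decimal bytes [199, 146, 5, 171, 241, 240, 138] = c7 92 05 ab f1 f0 8a is exactly B = 7 bytes: K' = c7 92 05 ab f1 f0 8a.
K' ⊕ ipad = f1 a4 33 9d c7 c6 bc.
Inner input = f1 a4 33 9d c7 c6 bc ∥ 77 74 73.
Inner hash: XOR f1⊕a4⊕33⊕9d⊕c7⊕c6⊕bc⊕77⊕74⊕73 = 36.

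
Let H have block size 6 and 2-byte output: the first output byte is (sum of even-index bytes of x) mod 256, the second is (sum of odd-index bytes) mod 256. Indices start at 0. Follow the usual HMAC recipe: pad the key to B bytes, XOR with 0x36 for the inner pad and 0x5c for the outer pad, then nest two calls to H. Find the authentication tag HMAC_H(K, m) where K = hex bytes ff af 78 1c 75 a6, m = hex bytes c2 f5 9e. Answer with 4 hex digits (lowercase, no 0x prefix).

Key hex bytes ff af 78 1c 75 a6 is exactly B = 6 bytes: K' = ff af 78 1c 75 a6.
K' ⊕ ipad = c9 99 4e 2a 43 90.  K' ⊕ opad = a3 f3 24 40 29 fa.
Inner input = (K'⊕ipad) ∥ m = c9 99 4e 2a 43 90 ∥ c2 f5 9e.
Inner hash: even-index sum = 698 mod 256 = 186; odd-index sum = 584 mod 256 = 72 → ba 48.
Outer input = (K'⊕opad) ∥ inner = a3 f3 24 40 29 fa ∥ ba 48.
Outer hash (tag): even-index sum = 426 mod 256 = 170; odd-index sum = 629 mod 256 = 117 → aa 75.

aa75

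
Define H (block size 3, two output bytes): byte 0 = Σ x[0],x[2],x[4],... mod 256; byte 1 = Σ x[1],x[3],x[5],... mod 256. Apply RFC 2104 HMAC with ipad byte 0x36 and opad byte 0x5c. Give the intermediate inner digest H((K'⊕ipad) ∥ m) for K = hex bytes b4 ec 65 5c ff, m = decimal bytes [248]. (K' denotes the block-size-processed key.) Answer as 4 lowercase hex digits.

6476

Key hex bytes b4 ec 65 5c ff is 5 bytes > B = 3, so hash it first: H(key) = 18 48, then zero-pad to 3 bytes: K' = 18 48 00.
K' ⊕ ipad = 2e 7e 36.
Inner input = 2e 7e 36 ∥ f8.
Inner hash: even-index sum = 100 mod 256 = 100; odd-index sum = 374 mod 256 = 118 → 64 76.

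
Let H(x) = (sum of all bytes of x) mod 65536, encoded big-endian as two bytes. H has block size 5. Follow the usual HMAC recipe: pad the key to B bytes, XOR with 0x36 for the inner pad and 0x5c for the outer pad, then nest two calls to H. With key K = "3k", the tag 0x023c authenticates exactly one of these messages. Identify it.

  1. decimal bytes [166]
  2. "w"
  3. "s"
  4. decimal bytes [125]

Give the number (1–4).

Key "3k" = 33 6b is 2 bytes ≤ B = 5; zero-pad to 5 bytes: K' = 33 6b 00 00 00.
K' ⊕ ipad = 05 5d 36 36 36; K' ⊕ opad = 6f 37 5c 5c 5c.
m1: inner = H(05 5d 36 36 36 a6) = 01 aa; tag = H(6f 37 5c 5c 5c 01 aa) = 0265
m2: inner = H(05 5d 36 36 36 77) = 01 7b; tag = H(6f 37 5c 5c 5c 01 7b) = 0236
m3: inner = H(05 5d 36 36 36 73) = 01 77; tag = H(6f 37 5c 5c 5c 01 77) = 0232
m4: inner = H(05 5d 36 36 36 7d) = 01 81; tag = H(6f 37 5c 5c 5c 01 81) = 023c ← matches

4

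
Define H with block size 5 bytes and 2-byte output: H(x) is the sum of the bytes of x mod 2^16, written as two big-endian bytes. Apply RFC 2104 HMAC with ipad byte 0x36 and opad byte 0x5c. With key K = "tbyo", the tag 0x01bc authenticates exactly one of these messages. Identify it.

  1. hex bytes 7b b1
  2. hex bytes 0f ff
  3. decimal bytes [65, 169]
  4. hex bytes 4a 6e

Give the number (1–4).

1

Key "tbyo" = 74 62 79 6f is 4 bytes ≤ B = 5; zero-pad to 5 bytes: K' = 74 62 79 6f 00.
K' ⊕ ipad = 42 54 4f 59 36; K' ⊕ opad = 28 3e 25 33 5c.
m1: inner = H(42 54 4f 59 36 7b b1) = 02 a0; tag = H(28 3e 25 33 5c 02 a0) = 01bc ← matches
m2: inner = H(42 54 4f 59 36 0f ff) = 02 82; tag = H(28 3e 25 33 5c 02 82) = 019e
m3: inner = H(42 54 4f 59 36 41 a9) = 02 5e; tag = H(28 3e 25 33 5c 02 5e) = 017a
m4: inner = H(42 54 4f 59 36 4a 6e) = 02 2c; tag = H(28 3e 25 33 5c 02 2c) = 0148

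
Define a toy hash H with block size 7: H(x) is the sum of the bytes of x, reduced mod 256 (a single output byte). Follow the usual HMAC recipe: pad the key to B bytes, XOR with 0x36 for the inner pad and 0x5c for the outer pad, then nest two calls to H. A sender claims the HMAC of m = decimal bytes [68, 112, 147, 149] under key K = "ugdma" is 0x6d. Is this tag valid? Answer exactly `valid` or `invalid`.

invalid

Key "ugdma" = 75 67 64 6d 61 is 5 bytes ≤ B = 7; zero-pad to 7 bytes: K' = 75 67 64 6d 61 00 00.
K' ⊕ ipad = 43 51 52 5b 57 36 36; K' ⊕ opad = 29 3b 38 31 3d 5c 5c.
Inner hash: sum = 67+81+82+91+87+54+54+68+112+147+149 = 992; mod 256 = 224 → e0.
Outer hash (recomputed tag): sum = 41+59+56+49+61+92+92+224 = 674; mod 256 = 162 → a2.
Recomputed tag = a2; claimed = 6d → mismatch.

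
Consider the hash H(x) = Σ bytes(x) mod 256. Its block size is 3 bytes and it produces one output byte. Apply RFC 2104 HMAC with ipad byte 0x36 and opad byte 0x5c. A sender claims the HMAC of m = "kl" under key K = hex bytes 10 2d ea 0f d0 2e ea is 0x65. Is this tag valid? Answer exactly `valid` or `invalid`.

valid

Key hex bytes 10 2d ea 0f d0 2e ea is 7 bytes > B = 3, so hash it first: H(key) = 1e, then zero-pad to 3 bytes: K' = 1e 00 00.
K' ⊕ ipad = 28 36 36; K' ⊕ opad = 42 5c 5c.
Inner hash: sum = 40+54+54+107+108 = 363; mod 256 = 107 → 6b.
Outer hash (recomputed tag): sum = 66+92+92+107 = 357; mod 256 = 101 → 65.
Recomputed tag = 65; claimed = 65 → match.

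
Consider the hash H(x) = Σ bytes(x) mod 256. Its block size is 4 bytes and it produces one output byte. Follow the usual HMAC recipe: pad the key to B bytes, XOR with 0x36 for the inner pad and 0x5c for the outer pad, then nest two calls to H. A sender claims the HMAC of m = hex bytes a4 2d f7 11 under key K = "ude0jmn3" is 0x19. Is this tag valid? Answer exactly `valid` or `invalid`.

Key "ude0jmn3" = 75 64 65 30 6a 6d 6e 33 is 8 bytes > B = 4, so hash it first: H(key) = e6, then zero-pad to 4 bytes: K' = e6 00 00 00.
K' ⊕ ipad = d0 36 36 36; K' ⊕ opad = ba 5c 5c 5c.
Inner hash: sum = 208+54+54+54+164+45+247+17 = 843; mod 256 = 75 → 4b.
Outer hash (recomputed tag): sum = 186+92+92+92+75 = 537; mod 256 = 25 → 19.
Recomputed tag = 19; claimed = 19 → match.

valid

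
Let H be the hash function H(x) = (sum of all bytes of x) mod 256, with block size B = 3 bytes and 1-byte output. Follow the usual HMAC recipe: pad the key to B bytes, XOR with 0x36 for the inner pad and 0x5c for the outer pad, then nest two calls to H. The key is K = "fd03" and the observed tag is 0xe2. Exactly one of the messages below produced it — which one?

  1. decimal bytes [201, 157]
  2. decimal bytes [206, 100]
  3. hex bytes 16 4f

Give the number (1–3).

2

Key "fd03" = 66 64 30 33 is 4 bytes > B = 3, so hash it first: H(key) = 2d, then zero-pad to 3 bytes: K' = 2d 00 00.
K' ⊕ ipad = 1b 36 36; K' ⊕ opad = 71 5c 5c.
m1: inner = H(1b 36 36 c9 9d) = ed; tag = H(71 5c 5c ed) = 16
m2: inner = H(1b 36 36 ce 64) = b9; tag = H(71 5c 5c b9) = e2 ← matches
m3: inner = H(1b 36 36 16 4f) = ec; tag = H(71 5c 5c ec) = 15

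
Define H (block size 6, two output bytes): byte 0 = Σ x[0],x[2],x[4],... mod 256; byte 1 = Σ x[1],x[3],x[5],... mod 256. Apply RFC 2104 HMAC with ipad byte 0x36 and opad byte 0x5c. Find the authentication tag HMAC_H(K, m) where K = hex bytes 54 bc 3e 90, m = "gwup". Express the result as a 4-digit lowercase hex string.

Key hex bytes 54 bc 3e 90 is 4 bytes ≤ B = 6; zero-pad to 6 bytes: K' = 54 bc 3e 90 00 00.
K' ⊕ ipad = 62 8a 08 a6 36 36.  K' ⊕ opad = 08 e0 62 cc 5c 5c.
Inner input = (K'⊕ipad) ∥ m = 62 8a 08 a6 36 36 ∥ 67 77 75 70.
Inner hash: even-index sum = 380 mod 256 = 124; odd-index sum = 589 mod 256 = 77 → 7c 4d.
Outer input = (K'⊕opad) ∥ inner = 08 e0 62 cc 5c 5c ∥ 7c 4d.
Outer hash (tag): even-index sum = 322 mod 256 = 66; odd-index sum = 597 mod 256 = 85 → 42 55.

4255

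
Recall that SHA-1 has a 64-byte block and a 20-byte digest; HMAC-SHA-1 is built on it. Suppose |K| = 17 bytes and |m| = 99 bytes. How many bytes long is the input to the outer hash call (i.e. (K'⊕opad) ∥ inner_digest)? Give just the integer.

Key is 17 ≤ 64 bytes, zero-padded: |K'| = 64.
Outer input = (K'⊕opad) ∥ H(inner) → 64 + 20 = 84 bytes.

84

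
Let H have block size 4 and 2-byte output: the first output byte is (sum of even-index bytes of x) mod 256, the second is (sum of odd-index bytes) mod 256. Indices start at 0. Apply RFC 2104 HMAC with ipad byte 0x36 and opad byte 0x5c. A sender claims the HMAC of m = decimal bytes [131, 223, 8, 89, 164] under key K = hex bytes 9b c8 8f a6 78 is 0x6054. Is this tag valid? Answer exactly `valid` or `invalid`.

Key hex bytes 9b c8 8f a6 78 is 5 bytes > B = 4, so hash it first: H(key) = a2 6e, then zero-pad to 4 bytes: K' = a2 6e 00 00.
K' ⊕ ipad = 94 58 36 36; K' ⊕ opad = fe 32 5c 5c.
Inner hash: even-index sum = 505 mod 256 = 249; odd-index sum = 454 mod 256 = 198 → f9 c6.
Outer hash (recomputed tag): even-index sum = 595 mod 256 = 83; odd-index sum = 340 mod 256 = 84 → 53 54.
Recomputed tag = 5354; claimed = 6054 → mismatch.

invalid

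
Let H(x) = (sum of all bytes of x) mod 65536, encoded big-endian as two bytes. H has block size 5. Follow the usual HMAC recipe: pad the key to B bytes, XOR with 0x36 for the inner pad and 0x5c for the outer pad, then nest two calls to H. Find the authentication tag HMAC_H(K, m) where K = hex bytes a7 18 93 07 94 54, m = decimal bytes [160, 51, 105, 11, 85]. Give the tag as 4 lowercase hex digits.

Key hex bytes a7 18 93 07 94 54 is 6 bytes > B = 5, so hash it first: H(key) = 02 41, then zero-pad to 5 bytes: K' = 02 41 00 00 00.
K' ⊕ ipad = 34 77 36 36 36.  K' ⊕ opad = 5e 1d 5c 5c 5c.
Inner input = (K'⊕ipad) ∥ m = 34 77 36 36 36 ∥ a0 33 69 0b 55.
Inner hash: sum = 52+119+54+54+54+160+51+105+11+85 = 745 → 02 e9.
Outer input = (K'⊕opad) ∥ inner = 5e 1d 5c 5c 5c ∥ 02 e9.
Outer hash (tag): sum = 94+29+92+92+92+2+233 = 634 → 02 7a.

027a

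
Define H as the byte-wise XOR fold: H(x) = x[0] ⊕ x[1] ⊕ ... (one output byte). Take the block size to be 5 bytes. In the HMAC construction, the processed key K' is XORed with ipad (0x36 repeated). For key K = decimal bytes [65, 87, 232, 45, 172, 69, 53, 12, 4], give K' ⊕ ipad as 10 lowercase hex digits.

3136363636

Key decimal bytes [65, 87, 232, 45, 172, 69, 53, 12, 4] = 41 57 e8 2d ac 45 35 0c 04 is 9 bytes > B = 5, so hash it first: H(key) = 07, then zero-pad to 5 bytes: K' = 07 00 00 00 00.
XOR each byte with 0x36: 07⊕36=31, 00⊕36=36, 00⊕36=36, 00⊕36=36, 00⊕36=36.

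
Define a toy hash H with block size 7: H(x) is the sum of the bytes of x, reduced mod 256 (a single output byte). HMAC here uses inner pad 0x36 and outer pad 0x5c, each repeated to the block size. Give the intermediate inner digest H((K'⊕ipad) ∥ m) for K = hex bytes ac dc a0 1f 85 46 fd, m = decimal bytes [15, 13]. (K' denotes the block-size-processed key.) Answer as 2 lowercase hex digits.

Key hex bytes ac dc a0 1f 85 46 fd is exactly B = 7 bytes: K' = ac dc a0 1f 85 46 fd.
K' ⊕ ipad = 9a ea 96 29 b3 70 cb.
Inner input = 9a ea 96 29 b3 70 cb ∥ 0f 0d.
Inner hash: sum = 154+234+150+41+179+112+203+15+13 = 1101; mod 256 = 77 → 4d.

4d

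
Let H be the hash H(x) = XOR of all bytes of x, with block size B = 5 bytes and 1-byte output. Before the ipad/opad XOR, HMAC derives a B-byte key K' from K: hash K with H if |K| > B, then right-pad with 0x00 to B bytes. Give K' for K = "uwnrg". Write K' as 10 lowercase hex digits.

Key "uwnrg" = 75 77 6e 72 67 is exactly B = 5 bytes: K' = 75 77 6e 72 67.

75776e7267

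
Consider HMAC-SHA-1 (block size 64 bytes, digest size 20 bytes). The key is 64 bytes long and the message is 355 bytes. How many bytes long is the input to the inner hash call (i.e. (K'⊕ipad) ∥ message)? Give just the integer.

Key is 64 ≤ 64 bytes, zero-padded: |K'| = 64.
Inner input = (K'⊕ipad) ∥ m → 64 + 355 = 419 bytes.

419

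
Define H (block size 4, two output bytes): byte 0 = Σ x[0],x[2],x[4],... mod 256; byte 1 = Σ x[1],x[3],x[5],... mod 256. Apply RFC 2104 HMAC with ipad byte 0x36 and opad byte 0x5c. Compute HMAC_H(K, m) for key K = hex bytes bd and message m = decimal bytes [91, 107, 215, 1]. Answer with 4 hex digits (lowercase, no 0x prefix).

3090

Key hex bytes bd is 1 byte ≤ B = 4; zero-pad to 4 bytes: K' = bd 00 00 00.
K' ⊕ ipad = 8b 36 36 36.  K' ⊕ opad = e1 5c 5c 5c.
Inner input = (K'⊕ipad) ∥ m = 8b 36 36 36 ∥ 5b 6b d7 01.
Inner hash: even-index sum = 499 mod 256 = 243; odd-index sum = 216 mod 256 = 216 → f3 d8.
Outer input = (K'⊕opad) ∥ inner = e1 5c 5c 5c ∥ f3 d8.
Outer hash (tag): even-index sum = 560 mod 256 = 48; odd-index sum = 400 mod 256 = 144 → 30 90.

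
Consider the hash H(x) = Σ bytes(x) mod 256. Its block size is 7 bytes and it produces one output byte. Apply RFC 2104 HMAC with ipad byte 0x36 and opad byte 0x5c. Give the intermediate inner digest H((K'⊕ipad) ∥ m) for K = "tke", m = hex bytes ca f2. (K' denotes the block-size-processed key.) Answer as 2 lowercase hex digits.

86

Key "tke" = 74 6b 65 is 3 bytes ≤ B = 7; zero-pad to 7 bytes: K' = 74 6b 65 00 00 00 00.
K' ⊕ ipad = 42 5d 53 36 36 36 36.
Inner input = 42 5d 53 36 36 36 36 ∥ ca f2.
Inner hash: sum = 66+93+83+54+54+54+54+202+242 = 902; mod 256 = 134 → 86.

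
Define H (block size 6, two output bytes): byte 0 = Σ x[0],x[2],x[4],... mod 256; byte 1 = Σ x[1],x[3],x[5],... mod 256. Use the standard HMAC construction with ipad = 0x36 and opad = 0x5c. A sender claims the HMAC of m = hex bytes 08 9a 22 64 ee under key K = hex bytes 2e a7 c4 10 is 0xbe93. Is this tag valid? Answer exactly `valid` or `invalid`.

invalid

Key hex bytes 2e a7 c4 10 is 4 bytes ≤ B = 6; zero-pad to 6 bytes: K' = 2e a7 c4 10 00 00.
K' ⊕ ipad = 18 91 f2 26 36 36; K' ⊕ opad = 72 fb 98 4c 5c 5c.
Inner hash: even-index sum = 600 mod 256 = 88; odd-index sum = 491 mod 256 = 235 → 58 eb.
Outer hash (recomputed tag): even-index sum = 446 mod 256 = 190; odd-index sum = 654 mod 256 = 142 → be 8e.
Recomputed tag = be8e; claimed = be93 → mismatch.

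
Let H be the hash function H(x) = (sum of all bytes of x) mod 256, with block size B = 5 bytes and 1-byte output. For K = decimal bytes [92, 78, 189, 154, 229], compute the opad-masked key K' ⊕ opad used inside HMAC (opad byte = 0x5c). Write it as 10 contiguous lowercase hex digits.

Key decimal bytes [92, 78, 189, 154, 229] = 5c 4e bd 9a e5 is exactly B = 5 bytes: K' = 5c 4e bd 9a e5.
XOR each byte with 0x5c: 5c⊕5c=00, 4e⊕5c=12, bd⊕5c=e1, 9a⊕5c=c6, e5⊕5c=b9.

0012e1c6b9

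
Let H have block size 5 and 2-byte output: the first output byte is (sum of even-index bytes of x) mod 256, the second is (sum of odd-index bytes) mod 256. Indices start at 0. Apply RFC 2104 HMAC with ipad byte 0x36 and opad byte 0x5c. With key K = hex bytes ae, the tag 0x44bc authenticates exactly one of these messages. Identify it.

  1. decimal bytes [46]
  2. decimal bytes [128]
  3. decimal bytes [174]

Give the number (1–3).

1

Key hex bytes ae is 1 byte ≤ B = 5; zero-pad to 5 bytes: K' = ae 00 00 00 00.
K' ⊕ ipad = 98 36 36 36 36; K' ⊕ opad = f2 5c 5c 5c 5c.
m1: inner = H(98 36 36 36 36 2e) = 04 9a; tag = H(f2 5c 5c 5c 5c 04 9a) = 44bc ← matches
m2: inner = H(98 36 36 36 36 80) = 04 ec; tag = H(f2 5c 5c 5c 5c 04 ec) = 96bc
m3: inner = H(98 36 36 36 36 ae) = 04 1a; tag = H(f2 5c 5c 5c 5c 04 1a) = c4bc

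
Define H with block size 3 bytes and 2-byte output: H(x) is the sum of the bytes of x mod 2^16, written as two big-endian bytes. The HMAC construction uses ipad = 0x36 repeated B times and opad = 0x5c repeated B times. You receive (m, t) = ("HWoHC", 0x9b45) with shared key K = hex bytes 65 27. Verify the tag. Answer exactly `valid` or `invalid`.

invalid

Key hex bytes 65 27 is 2 bytes ≤ B = 3; zero-pad to 3 bytes: K' = 65 27 00.
K' ⊕ ipad = 53 11 36; K' ⊕ opad = 39 7b 5c.
Inner hash: sum = 83+17+54+72+87+111+72+67 = 563 → 02 33.
Outer hash (recomputed tag): sum = 57+123+92+2+51 = 325 → 01 45.
Recomputed tag = 0145; claimed = 9b45 → mismatch.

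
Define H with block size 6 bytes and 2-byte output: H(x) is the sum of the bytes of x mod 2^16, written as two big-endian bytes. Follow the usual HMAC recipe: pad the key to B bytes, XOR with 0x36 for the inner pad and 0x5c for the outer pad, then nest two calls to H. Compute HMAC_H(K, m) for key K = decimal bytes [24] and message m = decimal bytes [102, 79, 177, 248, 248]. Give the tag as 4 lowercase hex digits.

02a6

Key decimal bytes [24] = 18 is 1 byte ≤ B = 6; zero-pad to 6 bytes: K' = 18 00 00 00 00 00.
K' ⊕ ipad = 2e 36 36 36 36 36.  K' ⊕ opad = 44 5c 5c 5c 5c 5c.
Inner input = (K'⊕ipad) ∥ m = 2e 36 36 36 36 36 ∥ 66 4f b1 f8 f8.
Inner hash: sum = 46+54+54+54+54+54+102+79+177+248+248 = 1170 → 04 92.
Outer input = (K'⊕opad) ∥ inner = 44 5c 5c 5c 5c 5c ∥ 04 92.
Outer hash (tag): sum = 68+92+92+92+92+92+4+146 = 678 → 02 a6.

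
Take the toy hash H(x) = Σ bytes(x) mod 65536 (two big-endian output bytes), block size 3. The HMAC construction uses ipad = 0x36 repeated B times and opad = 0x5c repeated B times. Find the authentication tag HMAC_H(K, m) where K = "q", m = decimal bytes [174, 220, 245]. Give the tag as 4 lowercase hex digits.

Key "q" = 71 is 1 byte ≤ B = 3; zero-pad to 3 bytes: K' = 71 00 00.
K' ⊕ ipad = 47 36 36.  K' ⊕ opad = 2d 5c 5c.
Inner input = (K'⊕ipad) ∥ m = 47 36 36 ∥ ae dc f5.
Inner hash: sum = 71+54+54+174+220+245 = 818 → 03 32.
Outer input = (K'⊕opad) ∥ inner = 2d 5c 5c ∥ 03 32.
Outer hash (tag): sum = 45+92+92+3+50 = 282 → 01 1a.

011a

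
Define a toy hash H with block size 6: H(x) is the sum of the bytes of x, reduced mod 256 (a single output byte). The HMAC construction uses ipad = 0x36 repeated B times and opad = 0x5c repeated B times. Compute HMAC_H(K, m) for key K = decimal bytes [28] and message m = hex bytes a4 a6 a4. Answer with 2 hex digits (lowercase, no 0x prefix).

32

Key decimal bytes [28] = 1c is 1 byte ≤ B = 6; zero-pad to 6 bytes: K' = 1c 00 00 00 00 00.
K' ⊕ ipad = 2a 36 36 36 36 36.  K' ⊕ opad = 40 5c 5c 5c 5c 5c.
Inner input = (K'⊕ipad) ∥ m = 2a 36 36 36 36 36 ∥ a4 a6 a4.
Inner hash: sum = 42+54+54+54+54+54+164+166+164 = 806; mod 256 = 38 → 26.
Outer input = (K'⊕opad) ∥ inner = 40 5c 5c 5c 5c 5c ∥ 26.
Outer hash (tag): sum = 64+92+92+92+92+92+38 = 562; mod 256 = 50 → 32.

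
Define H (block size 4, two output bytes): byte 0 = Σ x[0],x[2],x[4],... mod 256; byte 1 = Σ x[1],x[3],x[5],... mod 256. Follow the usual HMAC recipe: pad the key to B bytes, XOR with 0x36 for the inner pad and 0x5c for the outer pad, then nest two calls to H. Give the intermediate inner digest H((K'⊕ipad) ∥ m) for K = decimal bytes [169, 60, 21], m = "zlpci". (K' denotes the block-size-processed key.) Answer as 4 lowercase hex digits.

Key decimal bytes [169, 60, 21] = a9 3c 15 is 3 bytes ≤ B = 4; zero-pad to 4 bytes: K' = a9 3c 15 00.
K' ⊕ ipad = 9f 0a 23 36.
Inner input = 9f 0a 23 36 ∥ 7a 6c 70 63 69.
Inner hash: even-index sum = 533 mod 256 = 21; odd-index sum = 271 mod 256 = 15 → 15 0f.

150f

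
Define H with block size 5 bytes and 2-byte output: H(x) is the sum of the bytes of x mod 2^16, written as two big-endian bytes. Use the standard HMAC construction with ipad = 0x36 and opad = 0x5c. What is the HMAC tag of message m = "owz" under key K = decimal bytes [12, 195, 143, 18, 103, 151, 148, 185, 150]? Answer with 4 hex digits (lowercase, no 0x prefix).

Key decimal bytes [12, 195, 143, 18, 103, 151, 148, 185, 150] = 0c c3 8f 12 67 97 94 b9 96 is 9 bytes > B = 5, so hash it first: H(key) = 04 51, then zero-pad to 5 bytes: K' = 04 51 00 00 00.
K' ⊕ ipad = 32 67 36 36 36.  K' ⊕ opad = 58 0d 5c 5c 5c.
Inner input = (K'⊕ipad) ∥ m = 32 67 36 36 36 ∥ 6f 77 7a.
Inner hash: sum = 50+103+54+54+54+111+119+122 = 667 → 02 9b.
Outer input = (K'⊕opad) ∥ inner = 58 0d 5c 5c 5c ∥ 02 9b.
Outer hash (tag): sum = 88+13+92+92+92+2+155 = 534 → 02 16.

0216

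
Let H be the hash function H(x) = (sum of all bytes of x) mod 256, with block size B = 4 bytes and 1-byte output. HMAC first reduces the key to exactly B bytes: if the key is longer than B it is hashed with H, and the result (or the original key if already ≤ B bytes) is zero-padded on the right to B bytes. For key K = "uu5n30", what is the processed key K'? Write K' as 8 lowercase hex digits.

f0000000

|K| = 6 > B = 4, so first hash the key.
H(K): sum = 117+117+53+110+51+48 = 496; mod 256 = 240 → f0.
Zero-pad H(K) = f0 to 4 bytes: K' = f0 00 00 00.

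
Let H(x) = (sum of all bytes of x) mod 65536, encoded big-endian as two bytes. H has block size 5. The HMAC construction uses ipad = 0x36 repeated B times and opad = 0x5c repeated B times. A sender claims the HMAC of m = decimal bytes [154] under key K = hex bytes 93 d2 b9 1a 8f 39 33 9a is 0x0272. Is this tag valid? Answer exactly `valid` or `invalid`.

Key hex bytes 93 d2 b9 1a 8f 39 33 9a is 8 bytes > B = 5, so hash it first: H(key) = 03 cd, then zero-pad to 5 bytes: K' = 03 cd 00 00 00.
K' ⊕ ipad = 35 fb 36 36 36; K' ⊕ opad = 5f 91 5c 5c 5c.
Inner hash: sum = 53+251+54+54+54+154 = 620 → 02 6c.
Outer hash (recomputed tag): sum = 95+145+92+92+92+2+108 = 626 → 02 72.
Recomputed tag = 0272; claimed = 0272 → match.

valid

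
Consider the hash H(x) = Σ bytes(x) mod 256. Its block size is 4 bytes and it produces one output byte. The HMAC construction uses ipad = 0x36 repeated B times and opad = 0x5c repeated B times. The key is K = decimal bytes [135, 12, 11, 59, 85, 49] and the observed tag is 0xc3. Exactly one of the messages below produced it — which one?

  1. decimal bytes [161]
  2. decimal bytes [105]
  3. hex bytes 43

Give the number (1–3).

1

Key decimal bytes [135, 12, 11, 59, 85, 49] = 87 0c 0b 3b 55 31 is 6 bytes > B = 4, so hash it first: H(key) = 5f, then zero-pad to 4 bytes: K' = 5f 00 00 00.
K' ⊕ ipad = 69 36 36 36; K' ⊕ opad = 03 5c 5c 5c.
m1: inner = H(69 36 36 36 a1) = ac; tag = H(03 5c 5c 5c ac) = c3 ← matches
m2: inner = H(69 36 36 36 69) = 74; tag = H(03 5c 5c 5c 74) = 8b
m3: inner = H(69 36 36 36 43) = 4e; tag = H(03 5c 5c 5c 4e) = 65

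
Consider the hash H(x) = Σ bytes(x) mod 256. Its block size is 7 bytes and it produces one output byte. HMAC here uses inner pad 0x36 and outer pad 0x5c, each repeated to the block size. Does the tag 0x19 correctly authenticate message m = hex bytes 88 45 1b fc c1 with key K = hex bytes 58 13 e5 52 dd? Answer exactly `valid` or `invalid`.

Key hex bytes 58 13 e5 52 dd is 5 bytes ≤ B = 7; zero-pad to 7 bytes: K' = 58 13 e5 52 dd 00 00.
K' ⊕ ipad = 6e 25 d3 64 eb 36 36; K' ⊕ opad = 04 4f b9 0e 81 5c 5c.
Inner hash: sum = 110+37+211+100+235+54+54+136+69+27+252+193 = 1478; mod 256 = 198 → c6.
Outer hash (recomputed tag): sum = 4+79+185+14+129+92+92+198 = 793; mod 256 = 25 → 19.
Recomputed tag = 19; claimed = 19 → match.

valid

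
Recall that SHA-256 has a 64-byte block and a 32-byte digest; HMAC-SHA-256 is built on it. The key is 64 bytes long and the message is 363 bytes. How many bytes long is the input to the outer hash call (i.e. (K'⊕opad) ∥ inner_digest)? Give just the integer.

Key is 64 ≤ 64 bytes, zero-padded: |K'| = 64.
Outer input = (K'⊕opad) ∥ H(inner) → 64 + 32 = 96 bytes.

96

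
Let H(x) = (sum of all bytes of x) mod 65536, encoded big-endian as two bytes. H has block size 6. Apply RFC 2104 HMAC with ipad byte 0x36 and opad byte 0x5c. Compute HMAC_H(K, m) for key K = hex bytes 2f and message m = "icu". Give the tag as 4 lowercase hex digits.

Key hex bytes 2f is 1 byte ≤ B = 6; zero-pad to 6 bytes: K' = 2f 00 00 00 00 00.
K' ⊕ ipad = 19 36 36 36 36 36.  K' ⊕ opad = 73 5c 5c 5c 5c 5c.
Inner input = (K'⊕ipad) ∥ m = 19 36 36 36 36 36 ∥ 69 63 75.
Inner hash: sum = 25+54+54+54+54+54+105+99+117 = 616 → 02 68.
Outer input = (K'⊕opad) ∥ inner = 73 5c 5c 5c 5c 5c ∥ 02 68.
Outer hash (tag): sum = 115+92+92+92+92+92+2+104 = 681 → 02 a9.

02a9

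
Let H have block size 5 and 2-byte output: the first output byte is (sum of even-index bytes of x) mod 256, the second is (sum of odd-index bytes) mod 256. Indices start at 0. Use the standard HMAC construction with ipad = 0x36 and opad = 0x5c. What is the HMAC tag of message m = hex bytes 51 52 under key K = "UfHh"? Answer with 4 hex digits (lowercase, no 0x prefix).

Key "UfHh" = 55 66 48 68 is 4 bytes ≤ B = 5; zero-pad to 5 bytes: K' = 55 66 48 68 00.
K' ⊕ ipad = 63 50 7e 5e 36.  K' ⊕ opad = 09 3a 14 34 5c.
Inner input = (K'⊕ipad) ∥ m = 63 50 7e 5e 36 ∥ 51 52.
Inner hash: even-index sum = 361 mod 256 = 105; odd-index sum = 255 mod 256 = 255 → 69 ff.
Outer input = (K'⊕opad) ∥ inner = 09 3a 14 34 5c ∥ 69 ff.
Outer hash (tag): even-index sum = 376 mod 256 = 120; odd-index sum = 215 mod 256 = 215 → 78 d7.

78d7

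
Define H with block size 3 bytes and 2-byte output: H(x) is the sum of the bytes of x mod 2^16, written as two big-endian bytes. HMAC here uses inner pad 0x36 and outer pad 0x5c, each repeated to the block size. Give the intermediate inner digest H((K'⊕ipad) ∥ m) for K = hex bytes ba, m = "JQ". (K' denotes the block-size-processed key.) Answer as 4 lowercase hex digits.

0193

Key hex bytes ba is 1 byte ≤ B = 3; zero-pad to 3 bytes: K' = ba 00 00.
K' ⊕ ipad = 8c 36 36.
Inner input = 8c 36 36 ∥ 4a 51.
Inner hash: sum = 140+54+54+74+81 = 403 → 01 93.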